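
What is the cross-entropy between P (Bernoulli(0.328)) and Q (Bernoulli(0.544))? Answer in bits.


H(P,Q) = -p*log2(q) - (1-p)*log2(1-q). -0.328*log2(0.544) = 0.288089; -0.672*log2(0.456) = 0.761305. H(P,Q) = 0.288089 + 0.761305 = 1.0494

1.0494 bits


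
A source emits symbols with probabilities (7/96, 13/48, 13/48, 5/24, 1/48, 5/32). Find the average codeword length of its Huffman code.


Huffman construction (repeatedly merge the two least-probable nodes; each merge adds 1 bit to every symbol beneath it): 1/48 + 7/96 = 3/32; 3/32 + 5/32 = 1/4; 5/24 + 1/4 = 11/24; 13/48 + 13/48 = 13/24; 11/24 + 13/24 = 1. Resulting codeword lengths (in the order the probabilities were given): (4, 2, 2, 2, 4, 3). L_avg = sum(p_i * l_i) = 7/96*4 + 13/48*2 + 13/48*2 + 5/24*2 + 1/48*4 + 5/32*3 = 75/32 = 2.3438

2.3438 bits


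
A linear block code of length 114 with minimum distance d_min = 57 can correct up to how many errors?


Correction capability = floor((d-1)/2) = floor((57-1)/2) = 28

28 errors


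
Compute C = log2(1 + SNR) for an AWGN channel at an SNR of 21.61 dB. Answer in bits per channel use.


SNR_linear = 10^(21.61/10) = 144.8772; C = log2(1 + SNR_linear) = log2(1 + 144.8772) = 7.1886

7.1886 bits/channel use


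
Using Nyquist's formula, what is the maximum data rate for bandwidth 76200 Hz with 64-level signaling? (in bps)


Rate = 2 * B * log2(M) = 2 * 76200 * 6.0 = 914400.0

914400.0 bps


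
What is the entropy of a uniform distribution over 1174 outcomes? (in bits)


H = log2(n) = log2(1174) = 10.1972

10.1972 bits


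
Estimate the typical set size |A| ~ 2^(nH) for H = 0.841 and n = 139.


log2|A_typical| = nH = 139 * 0.841 = 116.899, so |A_typical| ~ 2^116.899 = 1.549e+35

1.549e+35


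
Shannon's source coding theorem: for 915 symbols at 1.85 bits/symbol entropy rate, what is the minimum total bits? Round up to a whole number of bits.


Minimum bits >= n * H = 915 * 1.85 = 1692.75, rounded up to a whole number of bits = 1693

1693 bits


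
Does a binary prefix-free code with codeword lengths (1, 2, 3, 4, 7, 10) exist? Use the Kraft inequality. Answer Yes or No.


Kraft sum = sum(2^(-l_i)) = 0.9463, need <= 1. Result: satisfied (a binary prefix-free code with these lengths exists)

Yes


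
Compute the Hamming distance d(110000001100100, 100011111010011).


Count differing positions: . ^ . . ^ ^ ^ ^ . ^ ^ . ^ ^ ^ = 10 differences

10


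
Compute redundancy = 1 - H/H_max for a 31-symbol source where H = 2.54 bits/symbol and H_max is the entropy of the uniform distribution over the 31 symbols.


H_max = log2(K) = log2(31) = 4.9542 bits/symbol. Redundancy = 1 - H/H_max = 1 - 2.54/4.9542 = 1 - 0.5127 = 0.4873

0.4873


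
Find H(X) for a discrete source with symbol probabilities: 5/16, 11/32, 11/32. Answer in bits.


H = -sum(p_i * log2(p_i)). Terms: -(5/16)*log2(5/16) = 0.524397; -(11/32)*log2(11/32) = 0.529570; -(11/32)*log2(11/32) = 0.529570. H = 0.524397 + 0.529570 + 0.529570 = 1.5835

1.5835 bits


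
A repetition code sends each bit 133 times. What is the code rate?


Rate = k/n = 1/133

1/133


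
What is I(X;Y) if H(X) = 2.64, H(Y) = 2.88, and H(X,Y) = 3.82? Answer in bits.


I(X;Y) = H(X) + H(Y) - H(X,Y) = 2.64 + 2.88 - 3.82 = 1.7

1.7 bits


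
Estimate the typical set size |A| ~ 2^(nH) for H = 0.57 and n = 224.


log2|A_typical| = nH = 224 * 0.57 = 127.68, so |A_typical| ~ 2^127.68 = 2.726e+38

2.726e+38


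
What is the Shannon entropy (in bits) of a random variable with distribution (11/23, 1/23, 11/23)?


H = -sum(p_i * log2(p_i)). Terms: -(11/23)*log2(11/23) = 0.508932; -(1/23)*log2(1/23) = 0.196677; -(11/23)*log2(11/23) = 0.508932. H = 0.508932 + 0.196677 + 0.508932 = 1.2145

1.2145 bits


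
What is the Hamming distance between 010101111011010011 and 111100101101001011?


Count differing positions: ^ . ^ . . ^ . ^ . ^ ^ . . ^ ^ . . . = 8 differences

8


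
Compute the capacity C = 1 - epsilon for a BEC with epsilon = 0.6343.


C = 1 - epsilon = 1 - 0.6343 = 0.3657

0.3657 bits


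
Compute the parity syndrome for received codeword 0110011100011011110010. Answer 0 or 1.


Syndrome = XOR of all bits = 0 XOR 1 XOR 1 XOR 0 XOR 0 XOR 1 XOR 1 XOR 1 XOR 0 XOR 0 XOR 0 XOR 1 XOR 1 XOR 0 XOR 1 XOR 1 XOR 1 XOR 1 XOR 0 XOR 0 XOR 1 XOR 0 = 0

0


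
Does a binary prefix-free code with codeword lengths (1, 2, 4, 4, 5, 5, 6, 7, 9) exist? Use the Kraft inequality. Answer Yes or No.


Kraft sum = sum(2^(-l_i)) = 0.9629, need <= 1. Result: satisfied (a binary prefix-free code with these lengths exists)

Yes


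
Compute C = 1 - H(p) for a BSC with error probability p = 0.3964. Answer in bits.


H(p) = -p*log2(p) - (1-p)*log2(1-p) = -0.3964*log2(0.3964) - 0.6036*log2(0.6036) = 0.529183 + 0.439623 = 0.9688. C = 1 - H(p) = 1 - 0.9688 = 0.0312

0.0312 bits


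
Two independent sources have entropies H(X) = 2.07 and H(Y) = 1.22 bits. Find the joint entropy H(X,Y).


For independent variables, H(X,Y) = H(X) + H(Y) = 2.07 + 1.22 = 3.29

3.29 bits


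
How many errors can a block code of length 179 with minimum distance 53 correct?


Correction capability = floor((d-1)/2) = floor((53-1)/2) = 26

26 errors


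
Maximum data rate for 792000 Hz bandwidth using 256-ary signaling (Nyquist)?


Rate = 2 * B * log2(M) = 2 * 792000 * 8.0 = 12672000.0

12672000.0 bps


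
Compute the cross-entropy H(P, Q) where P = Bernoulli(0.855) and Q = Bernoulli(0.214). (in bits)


H(P,Q) = -p*log2(q) - (1-p)*log2(1-q). -0.855*log2(0.214) = 1.901791; -0.145*log2(0.786) = 0.050373. H(P,Q) = 1.901791 + 0.050373 = 1.9522

1.9522 bits


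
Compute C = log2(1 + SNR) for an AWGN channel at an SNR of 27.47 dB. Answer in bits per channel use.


SNR_linear = 10^(27.47/10) = 558.4702; C = log2(1 + SNR_linear) = log2(1 + 558.4702) = 9.1279

9.1279 bits/channel use


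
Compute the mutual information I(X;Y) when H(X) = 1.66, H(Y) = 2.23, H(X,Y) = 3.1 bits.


I(X;Y) = H(X) + H(Y) - H(X,Y) = 1.66 + 2.23 - 3.1 = 0.79

0.79 bits


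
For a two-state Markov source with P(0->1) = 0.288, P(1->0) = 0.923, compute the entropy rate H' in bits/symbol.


Stationary distribution: pi_0 = p10/(p01+p10) = 0.7622, pi_1 = 0.2378. Entropy rate H' = pi_0*H(p01) + pi_1*H(p10) = 0.7622*0.8661 + 0.2378*0.3915 = 0.7533

0.7533 bits/symbol


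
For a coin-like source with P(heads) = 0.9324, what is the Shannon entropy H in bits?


H = -p*log2(p) - (1-p)*log2(1-p). -0.9324*log2(0.9324) = 0.094153; -0.0676*log2(0.0676) = 0.262750. H = 0.094153 + 0.262750 = 0.3569

0.3569 bits


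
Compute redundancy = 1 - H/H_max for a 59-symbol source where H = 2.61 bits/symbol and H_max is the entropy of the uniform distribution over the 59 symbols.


H_max = log2(K) = log2(59) = 5.8826 bits/symbol. Redundancy = 1 - H/H_max = 1 - 2.61/5.8826 = 1 - 0.4437 = 0.5563

0.5563


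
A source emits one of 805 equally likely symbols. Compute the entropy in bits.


H = log2(n) = log2(805) = 9.6528

9.6528 bits


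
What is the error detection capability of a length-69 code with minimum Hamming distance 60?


Detection capability = d_min - 1 = 60 - 1 = 59

59 errors


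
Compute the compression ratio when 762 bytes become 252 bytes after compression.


Ratio = original / compressed = 762 / 252 = 3.0238

3.0238


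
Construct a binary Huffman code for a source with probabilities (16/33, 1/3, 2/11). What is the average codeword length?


Huffman construction (repeatedly merge the two least-probable nodes; each merge adds 1 bit to every symbol beneath it): 2/11 + 1/3 = 17/33; 16/33 + 17/33 = 1. Resulting codeword lengths (in the order the probabilities were given): (1, 2, 2). L_avg = sum(p_i * l_i) = 16/33*1 + 1/3*2 + 2/11*2 = 50/33 = 1.5152

1.5152 bits


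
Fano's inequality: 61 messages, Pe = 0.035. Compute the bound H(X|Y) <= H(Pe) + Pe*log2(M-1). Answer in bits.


H(Pe) = -Pe*log2(Pe) - (1-Pe)*log2(1-Pe) = -0.035*log2(0.035) - 0.965*log2(0.965) = 0.169278 + 0.049600 = 0.2189. Pe*log2(M-1) = 0.035*log2(60) = 0.206741. Bound = H(Pe) + Pe*log2(M-1) = 0.169278 + 0.049600 + 0.206741 = 0.4256

0.4256 bits


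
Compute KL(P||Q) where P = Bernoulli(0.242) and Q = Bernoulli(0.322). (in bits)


KL = p*log2(p/q) + (1-p)*log2((1-p)/(1-q)) = 0.242*log2(0.242/0.322) + 0.758*log2(0.758/0.678) = 0.0223

0.0223 bits


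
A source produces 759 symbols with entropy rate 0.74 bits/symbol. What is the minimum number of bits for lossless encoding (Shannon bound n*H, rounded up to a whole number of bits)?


Minimum bits >= n * H = 759 * 0.74 = 561.66, rounded up to a whole number of bits = 562

562 bits


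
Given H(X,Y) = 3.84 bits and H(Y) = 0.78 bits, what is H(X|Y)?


H(X|Y) = H(X,Y) - H(Y) = 3.84 - 0.78 = 3.06

3.06 bits


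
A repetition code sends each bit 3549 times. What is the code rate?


Rate = k/n = 1/3549

1/3549


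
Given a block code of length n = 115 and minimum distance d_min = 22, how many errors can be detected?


Detection capability = d_min - 1 = 22 - 1 = 21

21 errors


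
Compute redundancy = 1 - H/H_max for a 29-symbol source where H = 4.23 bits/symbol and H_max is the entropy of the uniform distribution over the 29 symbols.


H_max = log2(K) = log2(29) = 4.858 bits/symbol. Redundancy = 1 - H/H_max = 1 - 4.23/4.858 = 1 - 0.8707 = 0.1293

0.1293


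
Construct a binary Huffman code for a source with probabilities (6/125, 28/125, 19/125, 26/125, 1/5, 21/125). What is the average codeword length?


Huffman construction (repeatedly merge the two least-probable nodes; each merge adds 1 bit to every symbol beneath it): 6/125 + 19/125 = 1/5; 21/125 + 1/5 = 46/125; 1/5 + 26/125 = 51/125; 28/125 + 46/125 = 74/125; 51/125 + 74/125 = 1. Resulting codeword lengths (in the order the probabilities were given): (3, 2, 3, 2, 3, 3). L_avg = sum(p_i * l_i) = 6/125*3 + 28/125*2 + 19/125*3 + 26/125*2 + 1/5*3 + 21/125*3 = 321/125 = 2.568

2.568 bits


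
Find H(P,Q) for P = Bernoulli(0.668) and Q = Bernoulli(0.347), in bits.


H(P,Q) = -p*log2(q) - (1-p)*log2(1-q). -0.668*log2(0.347) = 1.020031; -0.332*log2(0.653) = 0.204129. H(P,Q) = 1.020031 + 0.204129 = 1.2242

1.2242 bits


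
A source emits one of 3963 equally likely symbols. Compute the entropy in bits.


H = log2(n) = log2(3963) = 11.9524

11.9524 bits


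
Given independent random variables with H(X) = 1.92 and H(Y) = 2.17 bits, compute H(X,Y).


For independent variables, H(X,Y) = H(X) + H(Y) = 1.92 + 2.17 = 4.09

4.09 bits


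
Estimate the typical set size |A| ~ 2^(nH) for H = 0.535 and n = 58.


log2|A_typical| = nH = 58 * 0.535 = 31.03, so |A_typical| ~ 2^31.03 = 2.193e+09

2.193e+09


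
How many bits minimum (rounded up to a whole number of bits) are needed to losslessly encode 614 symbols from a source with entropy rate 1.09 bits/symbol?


Minimum bits >= n * H = 614 * 1.09 = 669.26, rounded up to a whole number of bits = 670

670 bits


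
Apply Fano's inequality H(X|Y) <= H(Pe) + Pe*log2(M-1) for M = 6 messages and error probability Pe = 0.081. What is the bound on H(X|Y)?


H(Pe) = -Pe*log2(Pe) - (1-Pe)*log2(1-Pe) = -0.081*log2(0.081) - 0.919*log2(0.919) = 0.293701 + 0.111992 = 0.4057. Pe*log2(M-1) = 0.081*log2(5) = 0.188076. Bound = H(Pe) + Pe*log2(M-1) = 0.293701 + 0.111992 + 0.188076 = 0.5938

0.5938 bits


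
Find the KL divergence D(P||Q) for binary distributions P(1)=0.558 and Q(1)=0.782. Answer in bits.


KL = p*log2(p/q) + (1-p)*log2((1-p)/(1-q)) = 0.558*log2(0.558/0.782) + 0.442*log2(0.442/0.218) = 0.179

0.179 bits


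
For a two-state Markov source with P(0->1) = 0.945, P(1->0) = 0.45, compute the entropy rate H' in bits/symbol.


Stationary distribution: pi_0 = p10/(p01+p10) = 0.3226, pi_1 = 0.6774. Entropy rate H' = pi_0*H(p01) + pi_1*H(p10) = 0.3226*0.3073 + 0.6774*0.9928 = 0.7716

0.7716 bits/symbol


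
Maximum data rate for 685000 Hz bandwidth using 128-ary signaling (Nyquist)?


Rate = 2 * B * log2(M) = 2 * 685000 * 7.0 = 9590000.0

9590000.0 bps


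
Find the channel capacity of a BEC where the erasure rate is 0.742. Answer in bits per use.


C = 1 - epsilon = 1 - 0.742 = 0.258

0.258 bits


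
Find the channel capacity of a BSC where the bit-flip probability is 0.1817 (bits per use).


H(p) = -p*log2(p) - (1-p)*log2(1-p) = -0.1817*log2(0.1817) - 0.8183*log2(0.8183) = 0.447049 + 0.236733 = 0.6838. C = 1 - H(p) = 1 - 0.6838 = 0.3162

0.3162 bits


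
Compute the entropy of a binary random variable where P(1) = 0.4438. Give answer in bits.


H = -p*log2(p) - (1-p)*log2(1-p). -0.4438*log2(0.4438) = 0.520142; -0.5562*log2(0.5562) = 0.470726. H = 0.520142 + 0.470726 = 0.9909

0.9909 bits


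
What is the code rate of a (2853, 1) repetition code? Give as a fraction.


Rate = k/n = 1/2853

1/2853


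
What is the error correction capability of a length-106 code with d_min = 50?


Correction capability = floor((d-1)/2) = floor((50-1)/2) = 24

24 errors


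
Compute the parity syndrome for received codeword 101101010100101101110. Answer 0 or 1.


Syndrome = XOR of all bits = 1 XOR 0 XOR 1 XOR 1 XOR 0 XOR 1 XOR 0 XOR 1 XOR 0 XOR 1 XOR 0 XOR 0 XOR 1 XOR 0 XOR 1 XOR 1 XOR 0 XOR 1 XOR 1 XOR 1 XOR 0 = 0

0


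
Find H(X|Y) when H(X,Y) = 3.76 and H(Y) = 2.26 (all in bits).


H(X|Y) = H(X,Y) - H(Y) = 3.76 - 2.26 = 1.5

1.5 bits


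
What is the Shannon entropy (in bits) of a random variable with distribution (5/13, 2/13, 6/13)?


H = -sum(p_i * log2(p_i)). Terms: -(5/13)*log2(5/13) = 0.530197; -(2/13)*log2(2/13) = 0.415452; -(6/13)*log2(6/13) = 0.514836. H = 0.530197 + 0.415452 + 0.514836 = 1.4605

1.4605 bits


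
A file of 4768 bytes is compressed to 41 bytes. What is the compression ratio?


Ratio = original / compressed = 4768 / 41 = 116.2927

116.2927


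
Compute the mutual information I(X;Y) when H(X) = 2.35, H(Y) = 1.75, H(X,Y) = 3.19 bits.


I(X;Y) = H(X) + H(Y) - H(X,Y) = 2.35 + 1.75 - 3.19 = 0.91

0.91 bits


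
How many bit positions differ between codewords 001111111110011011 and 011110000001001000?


Count differing positions: . ^ . . . ^ ^ ^ ^ ^ ^ ^ . ^ . . ^ ^ = 11 differences

11


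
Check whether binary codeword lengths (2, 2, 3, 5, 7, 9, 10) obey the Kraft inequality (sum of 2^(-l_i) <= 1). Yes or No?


Kraft sum = sum(2^(-l_i)) = 0.667, need <= 1. Result: satisfied (a binary prefix-free code with these lengths exists)

Yes


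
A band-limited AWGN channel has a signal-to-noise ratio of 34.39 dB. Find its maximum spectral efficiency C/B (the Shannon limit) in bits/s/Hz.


SNR_linear = 10^(34.39/10) = 2747.8942; C/B = log2(1 + SNR_linear) = log2(1 + 2747.8942) = 11.4246

11.4246 bits/s/Hz


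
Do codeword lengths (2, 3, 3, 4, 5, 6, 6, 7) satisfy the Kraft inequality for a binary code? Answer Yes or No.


Kraft sum = sum(2^(-l_i)) = 0.6328, need <= 1. Result: satisfied (a binary prefix-free code with these lengths exists)

Yes


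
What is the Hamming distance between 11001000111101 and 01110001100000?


Count differing positions: ^ . ^ ^ ^ . . ^ . ^ ^ ^ . ^ = 9 differences

9


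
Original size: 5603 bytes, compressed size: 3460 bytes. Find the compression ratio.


Ratio = original / compressed = 5603 / 3460 = 1.6194

1.6194


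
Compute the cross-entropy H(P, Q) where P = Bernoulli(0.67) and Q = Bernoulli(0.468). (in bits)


H(P,Q) = -p*log2(q) - (1-p)*log2(1-q). -0.67*log2(0.468) = 0.733931; -0.33*log2(0.532) = 0.300466. H(P,Q) = 0.733931 + 0.300466 = 1.0344

1.0344 bits


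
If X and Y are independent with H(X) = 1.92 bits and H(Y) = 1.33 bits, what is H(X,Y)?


For independent variables, H(X,Y) = H(X) + H(Y) = 1.92 + 1.33 = 3.25

3.25 bits


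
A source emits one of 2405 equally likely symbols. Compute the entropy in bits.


H = log2(n) = log2(2405) = 11.2318

11.2318 bits


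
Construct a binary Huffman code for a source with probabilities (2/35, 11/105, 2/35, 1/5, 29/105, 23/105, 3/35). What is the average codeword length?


Huffman construction (repeatedly merge the two least-probable nodes; each merge adds 1 bit to every symbol beneath it): 2/35 + 2/35 = 4/35; 3/35 + 11/105 = 4/21; 4/35 + 4/21 = 32/105; 1/5 + 23/105 = 44/105; 29/105 + 32/105 = 61/105; 44/105 + 61/105 = 1. Resulting codeword lengths (in the order the probabilities were given): (4, 4, 4, 2, 2, 2, 4). L_avg = sum(p_i * l_i) = 2/35*4 + 11/105*4 + 2/35*4 + 1/5*2 + 29/105*2 + 23/105*2 + 3/35*4 = 274/105 = 2.6095

2.6095 bits


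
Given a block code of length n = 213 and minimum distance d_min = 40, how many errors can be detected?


Detection capability = d_min - 1 = 40 - 1 = 39

39 errors


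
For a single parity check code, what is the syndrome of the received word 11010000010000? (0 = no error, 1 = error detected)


Syndrome = XOR of all bits = 1 XOR 1 XOR 0 XOR 1 XOR 0 XOR 0 XOR 0 XOR 0 XOR 0 XOR 1 XOR 0 XOR 0 XOR 0 XOR 0 = 0

0


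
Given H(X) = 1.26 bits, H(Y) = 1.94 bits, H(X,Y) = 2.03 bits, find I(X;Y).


I(X;Y) = H(X) + H(Y) - H(X,Y) = 1.26 + 1.94 - 2.03 = 1.17

1.17 bits


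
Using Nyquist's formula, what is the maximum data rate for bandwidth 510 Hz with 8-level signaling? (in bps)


Rate = 2 * B * log2(M) = 2 * 510 * 3.0 = 3060.0

3060.0 bps


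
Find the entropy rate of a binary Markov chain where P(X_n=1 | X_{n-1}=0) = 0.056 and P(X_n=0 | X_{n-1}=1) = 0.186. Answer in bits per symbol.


Stationary distribution: pi_0 = p10/(p01+p10) = 0.7686, pi_1 = 0.2314. Entropy rate H' = pi_0*H(p01) + pi_1*H(p10) = 0.7686*0.3114 + 0.2314*0.693 = 0.3997

0.3997 bits/symbol


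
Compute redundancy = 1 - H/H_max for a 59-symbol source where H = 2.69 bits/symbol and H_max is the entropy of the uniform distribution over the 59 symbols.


H_max = log2(K) = log2(59) = 5.8826 bits/symbol. Redundancy = 1 - H/H_max = 1 - 2.69/5.8826 = 1 - 0.4573 = 0.5427

0.5427


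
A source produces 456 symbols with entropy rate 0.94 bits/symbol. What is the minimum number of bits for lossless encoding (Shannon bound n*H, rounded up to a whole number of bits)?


Minimum bits >= n * H = 456 * 0.94 = 428.64, rounded up to a whole number of bits = 429

429 bits


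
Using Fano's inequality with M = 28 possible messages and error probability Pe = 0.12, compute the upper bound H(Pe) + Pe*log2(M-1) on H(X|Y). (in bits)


H(Pe) = -Pe*log2(Pe) - (1-Pe)*log2(1-Pe) = -0.12*log2(0.12) - 0.88*log2(0.88) = 0.367067 + 0.162294 = 0.5294. Pe*log2(M-1) = 0.12*log2(27) = 0.570587. Bound = H(Pe) + Pe*log2(M-1) = 0.367067 + 0.162294 + 0.570587 = 1.0999

1.0999 bits


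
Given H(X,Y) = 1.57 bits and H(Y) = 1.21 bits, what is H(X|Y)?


H(X|Y) = H(X,Y) - H(Y) = 1.57 - 1.21 = 0.36

0.36 bits


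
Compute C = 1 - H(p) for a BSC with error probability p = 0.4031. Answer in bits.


H(p) = -p*log2(p) - (1-p)*log2(1-p) = -0.4031*log2(0.4031) - 0.5969*log2(0.5969) = 0.528380 + 0.444356 = 0.9727. C = 1 - H(p) = 1 - 0.9727 = 0.0273

0.0273 bits


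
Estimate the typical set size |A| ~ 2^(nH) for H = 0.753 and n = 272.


log2|A_typical| = nH = 272 * 0.753 = 204.816, so |A_typical| ~ 2^204.816 = 4.526e+61

4.526e+61


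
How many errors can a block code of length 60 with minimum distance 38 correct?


Correction capability = floor((d-1)/2) = floor((38-1)/2) = 18

18 errors


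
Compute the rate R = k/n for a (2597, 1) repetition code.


Rate = k/n = 1/2597

1/2597


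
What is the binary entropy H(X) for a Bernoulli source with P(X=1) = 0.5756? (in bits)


H = -p*log2(p) - (1-p)*log2(1-p). -0.5756*log2(0.5756) = 0.458673; -0.4244*log2(0.4244) = 0.524772. H = 0.458673 + 0.524772 = 0.9834

0.9834 bits


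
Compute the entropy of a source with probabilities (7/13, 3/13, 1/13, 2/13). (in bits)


H = -sum(p_i * log2(p_i)). Terms: -(7/13)*log2(7/13) = 0.480892; -(3/13)*log2(3/13) = 0.488187; -(1/13)*log2(1/13) = 0.284649; -(2/13)*log2(2/13) = 0.415452. H = 0.480892 + 0.488187 + 0.284649 + 0.415452 = 1.6692

1.6692 bits


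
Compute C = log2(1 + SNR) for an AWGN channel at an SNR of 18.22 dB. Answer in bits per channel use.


SNR_linear = 10^(18.22/10) = 66.3743; C = log2(1 + SNR_linear) = log2(1 + 66.3743) = 6.0741

6.0741 bits/channel use


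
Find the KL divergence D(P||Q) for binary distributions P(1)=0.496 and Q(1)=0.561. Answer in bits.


KL = p*log2(p/q) + (1-p)*log2((1-p)/(1-q)) = 0.496*log2(0.496/0.561) + 0.504*log2(0.504/0.439) = 0.0123

0.0123 bits


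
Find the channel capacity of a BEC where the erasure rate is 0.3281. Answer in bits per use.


C = 1 - epsilon = 1 - 0.3281 = 0.6719

0.6719 bits


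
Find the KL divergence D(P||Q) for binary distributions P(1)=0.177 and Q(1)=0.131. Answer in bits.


KL = p*log2(p/q) + (1-p)*log2((1-p)/(1-q)) = 0.177*log2(0.177/0.131) + 0.823*log2(0.823/0.869) = 0.0123

0.0123 bits


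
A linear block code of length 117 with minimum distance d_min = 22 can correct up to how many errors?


Correction capability = floor((d-1)/2) = floor((22-1)/2) = 10

10 errors


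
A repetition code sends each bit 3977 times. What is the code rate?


Rate = k/n = 1/3977

1/3977


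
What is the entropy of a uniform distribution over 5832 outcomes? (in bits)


H = log2(n) = log2(5832) = 12.5098

12.5098 bits


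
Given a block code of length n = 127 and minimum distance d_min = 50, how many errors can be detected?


Detection capability = d_min - 1 = 50 - 1 = 49

49 errors


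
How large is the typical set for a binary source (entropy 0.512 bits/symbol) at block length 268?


log2|A_typical| = nH = 268 * 0.512 = 137.216, so |A_typical| ~ 2^137.216 = 2.024e+41

2.024e+41


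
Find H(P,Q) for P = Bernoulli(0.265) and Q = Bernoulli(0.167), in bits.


H(P,Q) = -p*log2(q) - (1-p)*log2(1-q). -0.265*log2(0.167) = 0.684251; -0.735*log2(0.833) = 0.193755. H(P,Q) = 0.684251 + 0.193755 = 0.878

0.878 bits


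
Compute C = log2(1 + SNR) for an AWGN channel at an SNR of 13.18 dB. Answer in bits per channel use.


SNR_linear = 10^(13.18/10) = 20.797; C = log2(1 + SNR_linear) = log2(1 + 20.797) = 4.4461

4.4461 bits/channel use


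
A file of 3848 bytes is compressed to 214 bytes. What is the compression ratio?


Ratio = original / compressed = 3848 / 214 = 17.9813

17.9813


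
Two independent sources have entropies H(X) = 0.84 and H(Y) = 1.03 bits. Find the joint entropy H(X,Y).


For independent variables, H(X,Y) = H(X) + H(Y) = 0.84 + 1.03 = 1.87

1.87 bits


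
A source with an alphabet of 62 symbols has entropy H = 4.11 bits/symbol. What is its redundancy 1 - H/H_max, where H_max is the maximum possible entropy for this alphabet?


H_max = log2(K) = log2(62) = 5.9542 bits/symbol. Redundancy = 1 - H/H_max = 1 - 4.11/5.9542 = 1 - 0.6903 = 0.3097

0.3097


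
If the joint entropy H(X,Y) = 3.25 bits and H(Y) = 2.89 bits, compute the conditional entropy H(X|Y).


H(X|Y) = H(X,Y) - H(Y) = 3.25 - 2.89 = 0.36

0.36 bits


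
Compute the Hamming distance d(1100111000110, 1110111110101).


Count differing positions: . . ^ . . . . ^ ^ . . ^ ^ = 5 differences

5


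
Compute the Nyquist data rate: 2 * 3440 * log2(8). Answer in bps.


Rate = 2 * B * log2(M) = 2 * 3440 * 3.0 = 20640.0

20640.0 bps


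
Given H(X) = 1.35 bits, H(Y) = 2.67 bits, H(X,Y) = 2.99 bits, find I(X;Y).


I(X;Y) = H(X) + H(Y) - H(X,Y) = 1.35 + 2.67 - 2.99 = 1.03

1.03 bits


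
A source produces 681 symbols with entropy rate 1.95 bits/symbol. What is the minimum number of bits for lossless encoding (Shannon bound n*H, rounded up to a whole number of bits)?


Minimum bits >= n * H = 681 * 1.95 = 1327.95, rounded up to a whole number of bits = 1328

1328 bits


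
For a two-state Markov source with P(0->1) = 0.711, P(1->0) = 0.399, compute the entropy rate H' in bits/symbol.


Stationary distribution: pi_0 = p10/(p01+p10) = 0.3595, pi_1 = 0.6405. Entropy rate H' = pi_0*H(p01) + pi_1*H(p10) = 0.3595*0.8674 + 0.6405*0.9704 = 0.9334

0.9334 bits/symbol


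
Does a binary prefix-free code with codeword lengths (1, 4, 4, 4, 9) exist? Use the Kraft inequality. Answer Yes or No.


Kraft sum = sum(2^(-l_i)) = 0.6895, need <= 1. Result: satisfied (a binary prefix-free code with these lengths exists)

Yes


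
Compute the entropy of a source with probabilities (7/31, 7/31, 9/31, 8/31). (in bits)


H = -sum(p_i * log2(p_i)). Terms: -(7/31)*log2(7/31) = 0.484771; -(7/31)*log2(7/31) = 0.484771; -(9/31)*log2(9/31) = 0.518014; -(8/31)*log2(8/31) = 0.504309. H = 0.484771 + 0.484771 + 0.518014 + 0.504309 = 1.9919

1.9919 bits


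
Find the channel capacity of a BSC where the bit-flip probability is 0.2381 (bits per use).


H(p) = -p*log2(p) - (1-p)*log2(1-p) = -0.2381*log2(0.2381) - 0.7619*log2(0.7619) = 0.492953 + 0.298914 = 0.7919. C = 1 - H(p) = 1 - 0.7919 = 0.2081

0.2081 bits


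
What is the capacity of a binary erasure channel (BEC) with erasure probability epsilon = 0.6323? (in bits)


C = 1 - epsilon = 1 - 0.6323 = 0.3677

0.3677 bits


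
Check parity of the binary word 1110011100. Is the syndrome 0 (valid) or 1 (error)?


Syndrome = XOR of all bits = 1 XOR 1 XOR 1 XOR 0 XOR 0 XOR 1 XOR 1 XOR 1 XOR 0 XOR 0 = 0

0


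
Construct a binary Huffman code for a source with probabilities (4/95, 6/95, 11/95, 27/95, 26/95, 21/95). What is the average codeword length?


Huffman construction (repeatedly merge the two least-probable nodes; each merge adds 1 bit to every symbol beneath it): 4/95 + 6/95 = 2/19; 2/19 + 11/95 = 21/95; 21/95 + 21/95 = 42/95; 26/95 + 27/95 = 53/95; 42/95 + 53/95 = 1. Resulting codeword lengths (in the order the probabilities were given): (4, 4, 3, 2, 2, 2). L_avg = sum(p_i * l_i) = 4/95*4 + 6/95*4 + 11/95*3 + 27/95*2 + 26/95*2 + 21/95*2 = 221/95 = 2.3263

2.3263 bits


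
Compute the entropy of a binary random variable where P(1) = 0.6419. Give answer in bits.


H = -p*log2(p) - (1-p)*log2(1-p). -0.6419*log2(0.6419) = 0.410546; -0.3581*log2(0.3581) = 0.530549. H = 0.410546 + 0.530549 = 0.9411

0.9411 bits


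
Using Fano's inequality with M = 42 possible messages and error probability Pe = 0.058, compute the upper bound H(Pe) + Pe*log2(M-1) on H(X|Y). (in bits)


H(Pe) = -Pe*log2(Pe) - (1-Pe)*log2(1-Pe) = -0.058*log2(0.058) - 0.942*log2(0.942) = 0.238253 + 0.081201 = 0.3195. Pe*log2(M-1) = 0.058*log2(41) = 0.310738. Bound = H(Pe) + Pe*log2(M-1) = 0.238253 + 0.081201 + 0.310738 = 0.6302

0.6302 bits


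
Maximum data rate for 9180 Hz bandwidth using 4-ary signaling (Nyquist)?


Rate = 2 * B * log2(M) = 2 * 9180 * 2.0 = 36720.0

36720.0 bps


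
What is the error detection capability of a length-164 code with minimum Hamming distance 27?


Detection capability = d_min - 1 = 27 - 1 = 26

26 errors


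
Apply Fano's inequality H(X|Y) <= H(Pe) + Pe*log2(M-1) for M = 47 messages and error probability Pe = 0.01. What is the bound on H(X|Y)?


H(Pe) = -Pe*log2(Pe) - (1-Pe)*log2(1-Pe) = -0.01*log2(0.01) - 0.99*log2(0.99) = 0.066439 + 0.014355 = 0.0808. Pe*log2(M-1) = 0.01*log2(46) = 0.055236. Bound = H(Pe) + Pe*log2(M-1) = 0.066439 + 0.014355 + 0.055236 = 0.136

0.136 bits


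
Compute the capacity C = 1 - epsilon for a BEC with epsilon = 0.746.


C = 1 - epsilon = 1 - 0.746 = 0.254

0.254 bits


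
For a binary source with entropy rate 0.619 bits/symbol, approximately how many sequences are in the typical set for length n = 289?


log2|A_typical| = nH = 289 * 0.619 = 178.891, so |A_typical| ~ 2^178.891 = 7.105e+53

7.105e+53


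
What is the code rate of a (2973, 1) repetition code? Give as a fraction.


Rate = k/n = 1/2973

1/2973


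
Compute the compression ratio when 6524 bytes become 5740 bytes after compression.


Ratio = original / compressed = 6524 / 5740 = 1.1366

1.1366


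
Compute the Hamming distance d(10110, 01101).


Count differing positions: ^ ^ . ^ ^ = 4 differences

4


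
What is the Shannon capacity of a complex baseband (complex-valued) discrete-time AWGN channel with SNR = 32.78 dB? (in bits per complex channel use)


SNR_linear = 10^(32.78/10) = 1896.7059; C = log2(1 + SNR_linear) = log2(1 + 1896.7059) = 10.89

10.89 bits/channel use


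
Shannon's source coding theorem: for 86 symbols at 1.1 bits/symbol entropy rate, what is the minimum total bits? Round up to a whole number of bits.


Minimum bits >= n * H = 86 * 1.1 = 94.6, rounded up to a whole number of bits = 95

95 bits


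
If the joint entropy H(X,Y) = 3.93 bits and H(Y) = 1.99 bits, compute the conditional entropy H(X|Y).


H(X|Y) = H(X,Y) - H(Y) = 3.93 - 1.99 = 1.94

1.94 bits


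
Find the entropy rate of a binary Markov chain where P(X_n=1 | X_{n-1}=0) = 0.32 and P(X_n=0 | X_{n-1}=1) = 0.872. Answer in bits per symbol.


Stationary distribution: pi_0 = p10/(p01+p10) = 0.7315, pi_1 = 0.2685. Entropy rate H' = pi_0*H(p01) + pi_1*H(p10) = 0.7315*0.9044 + 0.2685*0.5519 = 0.8098

0.8098 bits/symbol


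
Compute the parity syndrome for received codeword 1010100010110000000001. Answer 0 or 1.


Syndrome = XOR of all bits = 1 XOR 0 XOR 1 XOR 0 XOR 1 XOR 0 XOR 0 XOR 0 XOR 1 XOR 0 XOR 1 XOR 1 XOR 0 XOR 0 XOR 0 XOR 0 XOR 0 XOR 0 XOR 0 XOR 0 XOR 0 XOR 1 = 1

1


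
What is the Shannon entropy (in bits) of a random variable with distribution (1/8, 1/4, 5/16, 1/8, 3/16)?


H = -sum(p_i * log2(p_i)). Terms: -(1/8)*log2(1/8) = 0.375000; -(1/4)*log2(1/4) = 0.500000; -(5/16)*log2(5/16) = 0.524397; -(1/8)*log2(1/8) = 0.375000; -(3/16)*log2(3/16) = 0.452820. H = 0.375000 + 0.500000 + 0.524397 + 0.375000 + 0.452820 = 2.2272

2.2272 bits


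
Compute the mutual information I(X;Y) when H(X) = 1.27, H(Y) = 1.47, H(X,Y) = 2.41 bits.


I(X;Y) = H(X) + H(Y) - H(X,Y) = 1.27 + 1.47 - 2.41 = 0.33

0.33 bits


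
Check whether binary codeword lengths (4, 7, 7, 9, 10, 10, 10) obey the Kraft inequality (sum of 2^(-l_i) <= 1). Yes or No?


Kraft sum = sum(2^(-l_i)) = 0.083, need <= 1. Result: satisfied (a binary prefix-free code with these lengths exists)

Yes


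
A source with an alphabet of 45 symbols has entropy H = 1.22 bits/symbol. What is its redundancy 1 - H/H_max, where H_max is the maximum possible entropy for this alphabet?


H_max = log2(K) = log2(45) = 5.4919 bits/symbol. Redundancy = 1 - H/H_max = 1 - 1.22/5.4919 = 1 - 0.2221 = 0.7779

0.7779


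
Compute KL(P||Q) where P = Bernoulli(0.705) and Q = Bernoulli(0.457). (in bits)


KL = p*log2(p/q) + (1-p)*log2((1-p)/(1-q)) = 0.705*log2(0.705/0.457) + 0.295*log2(0.295/0.543) = 0.1813

0.1813 bits


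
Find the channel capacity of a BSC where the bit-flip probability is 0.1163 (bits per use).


H(p) = -p*log2(p) - (1-p)*log2(1-p) = -0.1163*log2(0.1163) - 0.8837*log2(0.8837) = 0.361004 + 0.157627 = 0.5186. C = 1 - H(p) = 1 - 0.5186 = 0.4814

0.4814 bits


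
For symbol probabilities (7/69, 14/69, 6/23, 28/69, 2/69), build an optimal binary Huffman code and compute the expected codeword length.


Huffman construction (repeatedly merge the two least-probable nodes; each merge adds 1 bit to every symbol beneath it): 2/69 + 7/69 = 3/23; 3/23 + 14/69 = 1/3; 6/23 + 1/3 = 41/69; 28/69 + 41/69 = 1. Resulting codeword lengths (in the order the probabilities were given): (4, 3, 2, 1, 4). L_avg = sum(p_i * l_i) = 7/69*4 + 14/69*3 + 6/23*2 + 28/69*1 + 2/69*4 = 142/69 = 2.058

2.058 bits


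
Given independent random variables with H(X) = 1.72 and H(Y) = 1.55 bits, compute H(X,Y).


For independent variables, H(X,Y) = H(X) + H(Y) = 1.72 + 1.55 = 3.27

3.27 bits


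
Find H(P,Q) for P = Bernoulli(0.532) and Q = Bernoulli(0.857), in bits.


H(P,Q) = -p*log2(q) - (1-p)*log2(1-q). -0.532*log2(0.857) = 0.118441; -0.468*log2(0.143) = 1.313167. H(P,Q) = 0.118441 + 1.313167 = 1.4316

1.4316 bits


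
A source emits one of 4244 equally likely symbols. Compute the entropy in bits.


H = log2(n) = log2(4244) = 12.0512

12.0512 bits


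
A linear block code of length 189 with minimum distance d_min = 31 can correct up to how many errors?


Correction capability = floor((d-1)/2) = floor((31-1)/2) = 15

15 errors


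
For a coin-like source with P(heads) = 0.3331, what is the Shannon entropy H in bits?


H = -p*log2(p) - (1-p)*log2(1-p). -0.3331*log2(0.3331) = 0.528288; -0.6669*log2(0.6669) = 0.389775. H = 0.528288 + 0.389775 = 0.9181

0.9181 bits


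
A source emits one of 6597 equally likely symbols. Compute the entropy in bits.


H = log2(n) = log2(6597) = 12.6876

12.6876 bits


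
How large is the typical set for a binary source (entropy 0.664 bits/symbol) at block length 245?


log2|A_typical| = nH = 245 * 0.664 = 162.68, so |A_typical| ~ 2^162.68 = 9.366e+48

9.366e+48


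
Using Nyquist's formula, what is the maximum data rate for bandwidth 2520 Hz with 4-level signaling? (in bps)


Rate = 2 * B * log2(M) = 2 * 2520 * 2.0 = 10080.0

10080.0 bps


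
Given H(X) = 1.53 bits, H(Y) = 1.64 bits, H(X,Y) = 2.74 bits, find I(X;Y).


I(X;Y) = H(X) + H(Y) - H(X,Y) = 1.53 + 1.64 - 2.74 = 0.43

0.43 bits


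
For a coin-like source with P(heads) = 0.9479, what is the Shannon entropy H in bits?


H = -p*log2(p) - (1-p)*log2(1-p). -0.9479*log2(0.9479) = 0.073171; -0.0521*log2(0.0521) = 0.222080. H = 0.073171 + 0.222080 = 0.2953

0.2953 bits


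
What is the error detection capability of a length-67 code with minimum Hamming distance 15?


Detection capability = d_min - 1 = 15 - 1 = 14

14 errors


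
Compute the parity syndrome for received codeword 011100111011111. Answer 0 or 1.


Syndrome = XOR of all bits = 0 XOR 1 XOR 1 XOR 1 XOR 0 XOR 0 XOR 1 XOR 1 XOR 1 XOR 0 XOR 1 XOR 1 XOR 1 XOR 1 XOR 1 = 1

1


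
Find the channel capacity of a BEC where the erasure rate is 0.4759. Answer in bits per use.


C = 1 - epsilon = 1 - 0.4759 = 0.5241

0.5241 bits


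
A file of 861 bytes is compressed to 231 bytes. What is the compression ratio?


Ratio = original / compressed = 861 / 231 = 3.7273

3.7273


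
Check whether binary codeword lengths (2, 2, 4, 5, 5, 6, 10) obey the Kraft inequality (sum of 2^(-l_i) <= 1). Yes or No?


Kraft sum = sum(2^(-l_i)) = 0.6416, need <= 1. Result: satisfied (a binary prefix-free code with these lengths exists)

Yes


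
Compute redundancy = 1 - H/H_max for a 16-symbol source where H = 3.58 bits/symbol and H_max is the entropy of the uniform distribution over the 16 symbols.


H_max = log2(K) = log2(16) = 4.0 bits/symbol. Redundancy = 1 - H/H_max = 1 - 3.58/4.0 = 1 - 0.895 = 0.105

0.105


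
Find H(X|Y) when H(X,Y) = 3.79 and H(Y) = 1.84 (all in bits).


H(X|Y) = H(X,Y) - H(Y) = 3.79 - 1.84 = 1.95

1.95 bits


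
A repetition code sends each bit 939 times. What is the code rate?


Rate = k/n = 1/939

1/939


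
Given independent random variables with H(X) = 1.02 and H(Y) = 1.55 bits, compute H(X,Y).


For independent variables, H(X,Y) = H(X) + H(Y) = 1.02 + 1.55 = 2.57

2.57 bits


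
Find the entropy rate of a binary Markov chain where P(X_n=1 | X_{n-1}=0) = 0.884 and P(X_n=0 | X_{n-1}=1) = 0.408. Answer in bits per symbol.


Stationary distribution: pi_0 = p10/(p01+p10) = 0.3158, pi_1 = 0.6842. Entropy rate H' = pi_0*H(p01) + pi_1*H(p10) = 0.3158*0.5178 + 0.6842*0.9754 = 0.8309

0.8309 bits/symbol


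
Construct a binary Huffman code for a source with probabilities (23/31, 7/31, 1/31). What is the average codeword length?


Huffman construction (repeatedly merge the two least-probable nodes; each merge adds 1 bit to every symbol beneath it): 1/31 + 7/31 = 8/31; 8/31 + 23/31 = 1. Resulting codeword lengths (in the order the probabilities were given): (1, 2, 2). L_avg = sum(p_i * l_i) = 23/31*1 + 7/31*2 + 1/31*2 = 39/31 = 1.2581

1.2581 bits


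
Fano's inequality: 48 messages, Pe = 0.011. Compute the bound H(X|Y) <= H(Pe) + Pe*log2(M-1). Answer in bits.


H(Pe) = -Pe*log2(Pe) - (1-Pe)*log2(1-Pe) = -0.011*log2(0.011) - 0.989*log2(0.989) = 0.071570 + 0.015782 = 0.0874. Pe*log2(M-1) = 0.011*log2(47) = 0.061100. Bound = H(Pe) + Pe*log2(M-1) = 0.071570 + 0.015782 + 0.061100 = 0.1485

0.1485 bits


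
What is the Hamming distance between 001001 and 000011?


Count differing positions: . . ^ . ^ . = 2 differences

2


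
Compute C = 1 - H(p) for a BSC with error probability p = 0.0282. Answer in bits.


H(p) = -p*log2(p) - (1-p)*log2(1-p) = -0.0282*log2(0.0282) - 0.9718*log2(0.9718) = 0.145178 + 0.040105 = 0.1853. C = 1 - H(p) = 1 - 0.1853 = 0.8147

0.8147 bits


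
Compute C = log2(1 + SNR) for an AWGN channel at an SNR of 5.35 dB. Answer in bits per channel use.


SNR_linear = 10^(5.35/10) = 3.4277; C = log2(1 + SNR_linear) = log2(1 + 3.4277) = 2.1466

2.1466 bits/channel use


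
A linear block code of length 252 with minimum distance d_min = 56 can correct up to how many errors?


Correction capability = floor((d-1)/2) = floor((56-1)/2) = 27

27 errors


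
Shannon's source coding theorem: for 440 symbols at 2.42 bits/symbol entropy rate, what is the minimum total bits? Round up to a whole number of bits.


Minimum bits >= n * H = 440 * 2.42 = 1064.8, rounded up to a whole number of bits = 1065

1065 bits


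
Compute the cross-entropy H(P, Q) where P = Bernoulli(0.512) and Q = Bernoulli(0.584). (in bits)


H(P,Q) = -p*log2(q) - (1-p)*log2(1-q). -0.512*log2(0.584) = 0.397291; -0.488*log2(0.416) = 0.617488. H(P,Q) = 0.397291 + 0.617488 = 1.0148

1.0148 bits


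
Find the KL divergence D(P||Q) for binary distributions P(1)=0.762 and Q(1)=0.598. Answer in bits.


KL = p*log2(p/q) + (1-p)*log2((1-p)/(1-q)) = 0.762*log2(0.762/0.598) + 0.238*log2(0.238/0.402) = 0.0864

0.0864 bits


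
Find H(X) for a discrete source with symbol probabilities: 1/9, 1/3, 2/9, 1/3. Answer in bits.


H = -sum(p_i * log2(p_i)). Terms: -(1/9)*log2(1/9) = 0.352214; -(1/3)*log2(1/3) = 0.528321; -(2/9)*log2(2/9) = 0.482206; -(1/3)*log2(1/3) = 0.528321. H = 0.352214 + 0.528321 + 0.482206 + 0.528321 = 1.8911

1.8911 bits


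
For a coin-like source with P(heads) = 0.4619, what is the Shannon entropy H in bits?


H = -p*log2(p) - (1-p)*log2(1-p). -0.4619*log2(0.4619) = 0.514717; -0.5381*log2(0.5381) = 0.481090. H = 0.514717 + 0.481090 = 0.9958

0.9958 bits


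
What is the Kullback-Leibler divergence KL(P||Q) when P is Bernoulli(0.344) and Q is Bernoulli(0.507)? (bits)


KL = p*log2(p/q) + (1-p)*log2((1-p)/(1-q)) = 0.344*log2(0.344/0.507) + 0.656*log2(0.656/0.493) = 0.0778

0.0778 bits


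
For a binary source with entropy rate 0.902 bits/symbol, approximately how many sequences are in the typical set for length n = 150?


log2|A_typical| = nH = 150 * 0.902 = 135.3, so |A_typical| ~ 2^135.3 = 5.362e+40

5.362e+40


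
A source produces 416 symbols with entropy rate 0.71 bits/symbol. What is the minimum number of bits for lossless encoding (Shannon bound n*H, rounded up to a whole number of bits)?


Minimum bits >= n * H = 416 * 0.71 = 295.36, rounded up to a whole number of bits = 296

296 bits


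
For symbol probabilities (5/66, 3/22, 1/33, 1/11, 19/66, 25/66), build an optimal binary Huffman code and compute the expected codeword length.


Huffman construction (repeatedly merge the two least-probable nodes; each merge adds 1 bit to every symbol beneath it): 1/33 + 5/66 = 7/66; 1/11 + 7/66 = 13/66; 3/22 + 13/66 = 1/3; 19/66 + 1/3 = 41/66; 25/66 + 41/66 = 1. Resulting codeword lengths (in the order the probabilities were given): (5, 3, 5, 4, 2, 1). L_avg = sum(p_i * l_i) = 5/66*5 + 3/22*3 + 1/33*5 + 1/11*4 + 19/66*2 + 25/66*1 = 149/66 = 2.2576

2.2576 bits


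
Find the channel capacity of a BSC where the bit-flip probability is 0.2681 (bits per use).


H(p) = -p*log2(p) - (1-p)*log2(1-p) = -0.2681*log2(0.2681) - 0.7319*log2(0.7319) = 0.509164 + 0.329561 = 0.8387. C = 1 - H(p) = 1 - 0.8387 = 0.1613

0.1613 bits
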